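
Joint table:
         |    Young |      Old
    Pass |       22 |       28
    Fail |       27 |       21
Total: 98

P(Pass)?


P(Pass) = (22+28)/98 = 50/98 = 25/49

P(Pass) = 25/49 ≈ 51.02%


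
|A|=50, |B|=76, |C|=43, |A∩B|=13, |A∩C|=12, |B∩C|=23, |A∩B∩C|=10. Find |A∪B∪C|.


|A∪B∪C| = 50+76+43-13-12-23+10 = 131

|A∪B∪C| = 131


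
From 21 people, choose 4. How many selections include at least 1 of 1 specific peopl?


Complement: C(21,4) - C(20,4) = 5985 - 4845 = 1140

1140


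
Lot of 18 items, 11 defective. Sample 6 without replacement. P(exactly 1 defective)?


Hypergeometric: C(11,1)×C(7,5)/C(18,6)
= 11×21/18564 = 11/884

P(X=1) = 11/884 ≈ 1.24%


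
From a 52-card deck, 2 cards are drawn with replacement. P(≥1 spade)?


P(not a spade) = 39/52 = 3/4
P(none in 2 draws) = (3/4)^2 = 9/16
P(≥1 spade) = 1 - 9/16 = 7/16

P = 7/16 ≈ 43.75%


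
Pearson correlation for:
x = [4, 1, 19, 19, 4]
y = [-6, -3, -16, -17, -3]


n=5, Σx=47, Σy=-45, Σxy=-666, Σx²=755, Σy²=599
r = (5×(-666) - 47×(-45))/√((5×755 - 47²)(5×599 - (-45)²))
= -1215/√(1566×970) = -1215/√1519020 ≈ -1215/1232.4853 ≈ -0.9858

r ≈ -0.9858


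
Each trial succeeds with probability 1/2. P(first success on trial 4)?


Geometric: P(X=4) = (1-p)^(k-1)×p = (1/2)^3×1/2 = 1/16

P(X=4) = 1/16 ≈ 6.25%


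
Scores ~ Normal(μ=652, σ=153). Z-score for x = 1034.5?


z = (x - μ)/σ = (1034.5 - 652)/153 = 2.5

z = 2.5


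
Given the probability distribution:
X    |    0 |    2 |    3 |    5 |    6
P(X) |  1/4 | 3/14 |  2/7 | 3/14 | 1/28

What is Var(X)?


E[X] = 18/7
E[X²] = 141/14
Var(X) = E[X²] - (E[X])² = 141/14 - 324/49 = 339/98

Var(X) = 339/98 ≈ 3.4592


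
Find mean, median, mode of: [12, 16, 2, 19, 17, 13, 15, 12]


Sorted: [2, 12, 12, 13, 15, 16, 17, 19]
Mean = 106/8 = 53/4
Median = 14
Freq: {12: 2, 16: 1, 2: 1, 19: 1, 17: 1, 13: 1, 15: 1}
Mode: [12]

Mean=53/4, Median=14, Mode=12


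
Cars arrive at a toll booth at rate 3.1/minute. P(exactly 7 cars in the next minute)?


Poisson(λ=3.1): P(X=7) = e^(-λ)×λ^k/k!
= e^(-3.1) × 3.1^7 / 7!
≈ 0.04504920239 × 2751.2614111 / 5040 ≈ 0.024592

P(X=7) ≈ 0.024592 ≈ 2.46%


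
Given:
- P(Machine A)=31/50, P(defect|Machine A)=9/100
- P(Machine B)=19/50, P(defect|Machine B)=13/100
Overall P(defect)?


P(B) = Σ P(B|Aᵢ)×P(Aᵢ)
  9/100×31/50 = 279/5000
  13/100×19/50 = 247/5000
Sum = 263/2500

P(defect) = 263/2500 ≈ 10.52%


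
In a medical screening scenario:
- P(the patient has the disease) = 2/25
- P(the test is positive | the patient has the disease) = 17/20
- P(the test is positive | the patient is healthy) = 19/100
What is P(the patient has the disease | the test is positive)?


Using Bayes' theorem:
P(A|B) = P(B|A)·P(A) / P(B)

P(the test is positive) = 17/20 × 2/25 + 19/100 × 23/25
= 17/250 + 437/2500 = 607/2500

P(the patient has the disease|the test is positive) = (17/250) / (607/2500) = 170/607

P(the patient has the disease|the test is positive) = 170/607 ≈ 28.01%


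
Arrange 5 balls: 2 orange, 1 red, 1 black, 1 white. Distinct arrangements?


5!/(2!×1!×1!×1!) = 60

60


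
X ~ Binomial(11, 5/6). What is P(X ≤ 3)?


P(X ≤ 3) = Σ P(X=i) for i=0..3
P(X=0) = 1/362797056
P(X=1) = 55/362797056
P(X=2) = 1375/362797056
P(X=3) = 6875/120932352
Sum = 919/15116544

P(X ≤ 3) = 919/15116544 ≈ 0.01%


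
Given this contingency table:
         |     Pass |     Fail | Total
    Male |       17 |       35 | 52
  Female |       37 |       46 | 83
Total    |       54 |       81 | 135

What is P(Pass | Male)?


P(Pass | Male) = 17/(17+35) = 17/52

P(Pass|Male) = 17/52 ≈ 32.69%


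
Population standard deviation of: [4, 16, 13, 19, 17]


Mean = 69/5
  (4-69/5)²=2401/25
  (16-69/5)²=121/25
  (13-69/5)²=16/25
  (19-69/5)²=676/25
  (17-69/5)²=256/25
Σ(x-μ)² = 694/5
σ² = (694/5)/5 = 694/25

σ = √(694/25) ≈ 5.2688


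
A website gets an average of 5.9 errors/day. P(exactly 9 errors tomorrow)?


Poisson(λ=5.9): P(X=9) = e^(-λ)×λ^k/k!
= e^(-5.9) × 5.9^9 / 9!
≈ 0.002739444819 × 8662995.81865 / 362880 ≈ 0.065398

P(X=9) ≈ 0.065398 ≈ 6.54%


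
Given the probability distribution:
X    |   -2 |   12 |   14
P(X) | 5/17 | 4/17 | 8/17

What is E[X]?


E[X] = Σ x·P(X=x)
= (-2)×(5/17) + (12)×(4/17) + (14)×(8/17)
= 150/17

E[X] = 150/17


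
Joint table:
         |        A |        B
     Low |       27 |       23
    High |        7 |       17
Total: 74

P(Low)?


P(Low) = (27+23)/74 = 50/74 = 25/37

P(Low) = 25/37 ≈ 67.57%


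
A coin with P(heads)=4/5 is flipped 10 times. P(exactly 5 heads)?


Binomial: P(X=5) = C(10,5)×p^5×(1-p)^5
= 252 × 1024/3125 × 1/3125 = 258048/9765625

P(X=5) = 258048/9765625 ≈ 2.64%


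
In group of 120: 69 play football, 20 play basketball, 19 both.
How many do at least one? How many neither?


|A∪B| = 69+20-19 = 70
Neither = 120-70 = 50

At least one: 70; Neither: 50


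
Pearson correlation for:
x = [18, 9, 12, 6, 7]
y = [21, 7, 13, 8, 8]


n=5, Σx=52, Σy=57, Σxy=701, Σx²=634, Σy²=787
r = (5×701 - 52×57)/√((5×634 - 52²)(5×787 - 57²))
= 541/√(466×686) = 541/√319676 ≈ 541/565.3990 ≈ 0.9568

r ≈ 0.9568


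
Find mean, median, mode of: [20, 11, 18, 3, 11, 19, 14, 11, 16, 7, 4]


Sorted: [3, 4, 7, 11, 11, 11, 14, 16, 18, 19, 20]
Mean = 134/11
Median = 11
Freq: {20: 1, 11: 3, 18: 1, 3: 1, 19: 1, 14: 1, 16: 1, 7: 1, 4: 1}
Mode: [11]

Mean=134/11, Median=11, Mode=11


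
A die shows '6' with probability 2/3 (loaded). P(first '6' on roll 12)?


Geometric: P(X=12) = (1-p)^(k-1)×p = (1/3)^11×2/3 = 2/531441

P(X=12) = 2/531441 ≈ 0.00%


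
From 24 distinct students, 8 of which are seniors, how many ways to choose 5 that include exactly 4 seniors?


Choose 4 of the 8 seniors and 1 of the other 16 students:
C(8,4)×C(16,1) = 70×16 = 1120

1120


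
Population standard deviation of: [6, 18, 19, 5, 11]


Mean = 59/5
  (6-59/5)²=841/25
  (18-59/5)²=961/25
  (19-59/5)²=1296/25
  (5-59/5)²=1156/25
  (11-59/5)²=16/25
Σ(x-μ)² = 854/5
σ² = (854/5)/5 = 854/25

σ = √(854/25) ≈ 5.8447


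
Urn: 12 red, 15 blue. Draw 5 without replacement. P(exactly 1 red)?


Hypergeometric: C(12,1)×C(15,4)/C(27,5)
= 12×1365/80730 = 14/69

P(X=1) = 14/69 ≈ 20.29%


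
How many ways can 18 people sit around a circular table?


Circular arrangements of 18 distinct objects: fix one position to break rotational symmetry.
(n-1)! = 17! = 355687428096000

355687428096000


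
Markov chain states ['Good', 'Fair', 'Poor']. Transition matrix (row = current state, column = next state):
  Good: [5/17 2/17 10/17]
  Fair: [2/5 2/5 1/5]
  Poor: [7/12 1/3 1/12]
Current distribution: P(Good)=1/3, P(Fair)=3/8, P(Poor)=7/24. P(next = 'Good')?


P(next=Good) = Σᵢ P(now=i)×P(i→Good)
= 1/3×5/17 + 3/8×2/5 + 7/24×7/12
= 5/51 + 3/20 + 49/288 = 10237/24480

P = 10237/24480 ≈ 0.4182


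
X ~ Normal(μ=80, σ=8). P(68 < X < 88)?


z₁=(68-80)/8=-1.5, z₂=(88-80)/8=1.0
P = Φ(1.0) - Φ(-1.5) = 0.841345 - 0.066807 = 0.774538 ≈ 0.7745

P(68 < X < 88) ≈ 0.7745


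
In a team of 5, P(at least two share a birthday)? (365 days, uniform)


P(all different) = Π(365-i)/365 for i=0..4
= 0.972864
P(match) = 1 - 0.972864 = 0.027136

P ≈ 0.0271 ≈ 2.71%


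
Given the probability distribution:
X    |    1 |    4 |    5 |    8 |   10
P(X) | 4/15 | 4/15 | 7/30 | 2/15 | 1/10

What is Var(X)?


E[X] = 137/30
E[X²] = 289/10
Var(X) = E[X²] - (E[X])² = 289/10 - 18769/900 = 7241/900

Var(X) = 7241/900 ≈ 8.0456


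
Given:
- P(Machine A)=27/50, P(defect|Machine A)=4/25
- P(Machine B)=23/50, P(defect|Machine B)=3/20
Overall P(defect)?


P(B) = Σ P(B|Aᵢ)×P(Aᵢ)
  4/25×27/50 = 54/625
  3/20×23/50 = 69/1000
Sum = 777/5000

P(defect) = 777/5000 ≈ 15.54%


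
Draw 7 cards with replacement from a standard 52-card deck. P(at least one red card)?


P(not a red card) = 26/52 = 1/2
P(none in 7 draws) = (1/2)^7 = 1/128
P(≥1 red card) = 1 - 1/128 = 127/128

P = 127/128 ≈ 99.22%


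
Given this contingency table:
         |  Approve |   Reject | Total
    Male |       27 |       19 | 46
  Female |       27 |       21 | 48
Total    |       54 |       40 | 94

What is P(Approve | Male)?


P(Approve | Male) = 27/(27+19) = 27/46

P(Approve|Male) = 27/46 ≈ 58.70%


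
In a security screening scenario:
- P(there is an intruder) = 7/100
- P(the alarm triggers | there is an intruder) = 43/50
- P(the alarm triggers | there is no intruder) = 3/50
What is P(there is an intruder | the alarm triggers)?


Using Bayes' theorem:
P(A|B) = P(B|A)·P(A) / P(B)

P(the alarm triggers) = 43/50 × 7/100 + 3/50 × 93/100
= 301/5000 + 279/5000 = 29/250

P(there is an intruder|the alarm triggers) = (301/5000) / (29/250) = 301/580

P(there is an intruder|the alarm triggers) = 301/580 ≈ 51.90%


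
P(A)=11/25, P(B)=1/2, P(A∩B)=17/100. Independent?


P(A)×P(B) = 11/50
P(A∩B) = 17/100
Not equal → NOT independent

No, not independent


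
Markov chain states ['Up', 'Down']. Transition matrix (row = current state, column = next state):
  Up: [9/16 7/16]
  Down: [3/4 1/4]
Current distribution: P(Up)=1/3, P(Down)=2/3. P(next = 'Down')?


P(next=Down) = Σᵢ P(now=i)×P(i→Down)
= 1/3×7/16 + 2/3×1/4
= 7/48 + 1/6 = 5/16

P = 5/16 ≈ 0.3125


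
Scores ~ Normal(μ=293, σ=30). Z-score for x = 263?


z = (x - μ)/σ = (263 - 293)/30 = -1.0

z = -1.0


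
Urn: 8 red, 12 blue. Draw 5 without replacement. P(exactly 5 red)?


Hypergeometric: C(8,5)×C(12,0)/C(20,5)
= 56×1/15504 = 7/1938

P(X=5) = 7/1938 ≈ 0.36%


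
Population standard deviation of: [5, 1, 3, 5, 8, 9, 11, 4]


Mean = 46/8 = 23/4
  (5-23/4)²=9/16
  (1-23/4)²=361/16
  (3-23/4)²=121/16
  (5-23/4)²=9/16
  (8-23/4)²=81/16
  (9-23/4)²=169/16
  (11-23/4)²=441/16
  (4-23/4)²=49/16
Σ(x-μ)² = 155/2
σ² = (155/2)/8 = 155/16

σ = √(155/16) ≈ 3.1125


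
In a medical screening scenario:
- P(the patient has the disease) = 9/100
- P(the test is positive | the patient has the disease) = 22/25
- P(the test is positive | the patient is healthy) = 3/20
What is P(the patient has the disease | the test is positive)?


Using Bayes' theorem:
P(A|B) = P(B|A)·P(A) / P(B)

P(the test is positive) = 22/25 × 9/100 + 3/20 × 91/100
= 99/1250 + 273/2000 = 2157/10000

P(the patient has the disease|the test is positive) = (99/1250) / (2157/10000) = 264/719

P(the patient has the disease|the test is positive) = 264/719 ≈ 36.72%


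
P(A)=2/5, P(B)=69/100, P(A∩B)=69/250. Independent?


P(A)×P(B) = 69/250
P(A∩B) = 69/250
Equal ✓ → Independent

Yes, independent


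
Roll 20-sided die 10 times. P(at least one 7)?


P(no 7)^10 = (19/20)^10 = 6131066257801/10240000000000
P(≥1) = 1 - 6131066257801/10240000000000 = 4108933742199/10240000000000

P = 4108933742199/10240000000000 ≈ 40.13%


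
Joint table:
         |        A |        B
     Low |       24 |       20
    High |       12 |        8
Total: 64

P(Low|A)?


P(Low|A) = 24/(24+12) = 24/36 = 2/3

P = 2/3 ≈ 66.67%


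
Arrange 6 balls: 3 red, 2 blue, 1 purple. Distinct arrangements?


6!/(3!×2!×1!) = 60

60


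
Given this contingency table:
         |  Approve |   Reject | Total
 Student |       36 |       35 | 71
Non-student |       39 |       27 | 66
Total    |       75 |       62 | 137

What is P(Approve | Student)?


P(Approve | Student) = 36/(36+35) = 36/71

P(Approve|Student) = 36/71 ≈ 50.70%


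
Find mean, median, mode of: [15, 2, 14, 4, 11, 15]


Sorted: [2, 4, 11, 14, 15, 15]
Mean = 61/6
Median = 25/2
Freq: {15: 2, 2: 1, 14: 1, 4: 1, 11: 1}
Mode: [15]

Mean=61/6, Median=25/2, Mode=15


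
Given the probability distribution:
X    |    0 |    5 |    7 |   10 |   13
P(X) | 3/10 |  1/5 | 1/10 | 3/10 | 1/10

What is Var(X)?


E[X] = 6
E[X²] = 284/5
Var(X) = E[X²] - (E[X])² = 284/5 - 36 = 104/5

Var(X) = 104/5 ≈ 20.8000


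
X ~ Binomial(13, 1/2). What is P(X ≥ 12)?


P(X ≥ 12) = Σ P(X=i) for i=12..13
P(X=12) = 13/8192
P(X=13) = 1/8192
Sum = 7/4096

P(X ≥ 12) = 7/4096 ≈ 0.17%


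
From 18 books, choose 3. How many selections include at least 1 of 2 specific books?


Complement: C(18,3) - C(16,3) = 816 - 560 = 256

256


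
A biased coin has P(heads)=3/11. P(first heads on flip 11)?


Geometric: P(X=11) = (1-p)^(k-1)×p = (8/11)^10×3/11 = 3221225472/285311670611

P(X=11) = 3221225472/285311670611 ≈ 1.13%


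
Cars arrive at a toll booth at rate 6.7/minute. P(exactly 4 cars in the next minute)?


Poisson(λ=6.7): P(X=4) = e^(-λ)×λ^k/k!
= e^(-6.7) × 6.7^4 / 4!
≈ 0.001230911903 × 2015.1121 / 24 ≈ 0.103351

P(X=4) ≈ 0.103351 ≈ 10.34%


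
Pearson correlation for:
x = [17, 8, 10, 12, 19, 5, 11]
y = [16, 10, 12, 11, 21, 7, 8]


n=7, Σx=82, Σy=85, Σxy=1126, Σx²=1104, Σy²=1175
r = (7×1126 - 82×85)/√((7×1104 - 82²)(7×1175 - 85²))
= 912/√(1004×1000) = 912/√1004000 ≈ 912/1001.9980 ≈ 0.9102

r ≈ 0.9102


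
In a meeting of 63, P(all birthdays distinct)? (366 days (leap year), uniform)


P(all different) = Π(366-i)/366 for i=0..62
= (366/366)×(365/366)×...×(304/366)
= 0.003452

P ≈ 0.0035 ≈ 0.35%


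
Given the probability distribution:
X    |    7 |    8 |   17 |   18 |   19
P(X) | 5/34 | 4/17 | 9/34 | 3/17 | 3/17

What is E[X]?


E[X] = Σ x·P(X=x)
= (7)×(5/34) + (8)×(4/17) + (17)×(9/34) + (18)×(3/17) + (19)×(3/17)
= 237/17

E[X] = 237/17


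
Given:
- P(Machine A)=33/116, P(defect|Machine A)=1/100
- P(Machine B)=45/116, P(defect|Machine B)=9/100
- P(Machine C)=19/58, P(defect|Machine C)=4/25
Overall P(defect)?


P(B) = Σ P(B|Aᵢ)×P(Aᵢ)
  1/100×33/116 = 33/11600
  9/100×45/116 = 81/2320
  4/25×19/58 = 38/725
Sum = 523/5800

P(defect) = 523/5800 ≈ 9.02%


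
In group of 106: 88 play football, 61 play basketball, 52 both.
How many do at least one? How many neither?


|A∪B| = 88+61-52 = 97
Neither = 106-97 = 9

At least one: 97; Neither: 9


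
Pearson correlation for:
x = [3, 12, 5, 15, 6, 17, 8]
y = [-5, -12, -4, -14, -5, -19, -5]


n=7, Σx=66, Σy=-64, Σxy=-782, Σx²=792, Σy²=792
r = (7×(-782) - 66×(-64))/√((7×792 - 66²)(7×792 - (-64)²))
= -1250/√(1188×1448) = -1250/√1720224 ≈ -1250/1311.5731 ≈ -0.9531

r ≈ -0.9531


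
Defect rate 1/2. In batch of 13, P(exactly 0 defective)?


Binomial: P(X=0) = C(13,0)×p^0×(1-p)^13
= 1 × 1 × 1/8192 = 1/8192

P(X=0) = 1/8192 ≈ 0.01%


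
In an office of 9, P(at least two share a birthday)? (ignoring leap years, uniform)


P(all different) = Π(365-i)/365 for i=0..8
= 0.905376
P(match) = 1 - 0.905376 = 0.094624

P ≈ 0.0946 ≈ 9.46%


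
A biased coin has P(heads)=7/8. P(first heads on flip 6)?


Geometric: P(X=6) = (1-p)^(k-1)×p = (1/8)^5×7/8 = 7/262144

P(X=6) = 7/262144 ≈ 0.00%


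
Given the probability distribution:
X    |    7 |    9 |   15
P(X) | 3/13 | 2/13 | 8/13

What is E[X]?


E[X] = Σ x·P(X=x)
= (7)×(3/13) + (9)×(2/13) + (15)×(8/13)
= 159/13

E[X] = 159/13


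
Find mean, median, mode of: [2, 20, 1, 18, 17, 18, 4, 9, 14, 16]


Sorted: [1, 2, 4, 9, 14, 16, 17, 18, 18, 20]
Mean = 119/10
Median = 15
Freq: {2: 1, 20: 1, 1: 1, 18: 2, 17: 1, 4: 1, 9: 1, 14: 1, 16: 1}
Mode: [18]

Mean=119/10, Median=15, Mode=18


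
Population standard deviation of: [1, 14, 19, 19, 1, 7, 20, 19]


Mean = 100/8 = 25/2
  (1-25/2)²=529/4
  (14-25/2)²=9/4
  (19-25/2)²=169/4
  (19-25/2)²=169/4
  (1-25/2)²=529/4
  (7-25/2)²=121/4
  (20-25/2)²=225/4
  (19-25/2)²=169/4
Σ(x-μ)² = 480
σ² = 480/8 = 60

σ = √(60) ≈ 7.7460


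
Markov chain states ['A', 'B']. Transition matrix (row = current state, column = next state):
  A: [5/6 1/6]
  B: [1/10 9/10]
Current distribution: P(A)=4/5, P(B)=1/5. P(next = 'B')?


P(next=B) = Σᵢ P(now=i)×P(i→B)
= 4/5×1/6 + 1/5×9/10
= 2/15 + 9/50 = 47/150

P = 47/150 ≈ 0.3133


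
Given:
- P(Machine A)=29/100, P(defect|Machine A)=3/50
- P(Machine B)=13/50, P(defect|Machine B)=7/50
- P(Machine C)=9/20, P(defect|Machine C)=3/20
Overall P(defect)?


P(B) = Σ P(B|Aᵢ)×P(Aᵢ)
  3/50×29/100 = 87/5000
  7/50×13/50 = 91/2500
  3/20×9/20 = 27/400
Sum = 1213/10000

P(defect) = 1213/10000 ≈ 12.13%


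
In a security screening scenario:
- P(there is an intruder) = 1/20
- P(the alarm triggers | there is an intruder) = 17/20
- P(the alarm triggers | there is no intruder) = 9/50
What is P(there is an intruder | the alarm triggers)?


Using Bayes' theorem:
P(A|B) = P(B|A)·P(A) / P(B)

P(the alarm triggers) = 17/20 × 1/20 + 9/50 × 19/20
= 17/400 + 171/1000 = 427/2000

P(there is an intruder|the alarm triggers) = (17/400) / (427/2000) = 85/427

P(there is an intruder|the alarm triggers) = 85/427 ≈ 19.91%


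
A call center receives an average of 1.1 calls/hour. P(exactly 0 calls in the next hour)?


Poisson(λ=1.1): P(X=0) = e^(-λ)×λ^k/k!
= e^(-1.1) × 1.1^0 / 0!
≈ 0.3328710837 × 1 / 1 ≈ 0.332871

P(X=0) ≈ 0.332871 ≈ 33.29%


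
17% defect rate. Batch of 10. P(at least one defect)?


P(all good) = (83/100)^10 = 15516041187205853449/100000000000000000000
P(≥1 defect) = 84483958812794146551/100000000000000000000

P = 84483958812794146551/100000000000000000000 ≈ 84.48%


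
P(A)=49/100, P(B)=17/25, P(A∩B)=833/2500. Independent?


P(A)×P(B) = 833/2500
P(A∩B) = 833/2500
Equal ✓ → Independent

Yes, independent


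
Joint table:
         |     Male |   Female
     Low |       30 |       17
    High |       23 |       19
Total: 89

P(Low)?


P(Low) = (30+17)/89 = 47/89

P(Low) = 47/89 ≈ 52.81%


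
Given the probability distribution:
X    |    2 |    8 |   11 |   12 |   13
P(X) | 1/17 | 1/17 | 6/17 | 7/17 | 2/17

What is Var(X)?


E[X] = 186/17
E[X²] = 2140/17
Var(X) = E[X²] - (E[X])² = 2140/17 - 34596/289 = 1784/289

Var(X) = 1784/289 ≈ 6.1730


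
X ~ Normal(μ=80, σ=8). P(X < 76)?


z = (76-80)/8 = -0.5
P(Z < -0.5) = 0.3085

P(X < 76) ≈ 0.3085


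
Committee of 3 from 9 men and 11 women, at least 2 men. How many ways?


Count by #men:
  2M,1W: C(9,2)×C(11,1)=396
  3M,0W: C(9,3)×C(11,0)=84
Total = 480

480


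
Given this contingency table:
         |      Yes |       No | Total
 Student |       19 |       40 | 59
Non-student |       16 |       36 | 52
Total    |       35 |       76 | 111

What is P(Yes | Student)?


P(Yes | Student) = 19/(19+40) = 19/59

P(Yes|Student) = 19/59 ≈ 32.20%


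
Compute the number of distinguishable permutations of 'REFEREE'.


Letters: 7, freq: {'R': 2, 'E': 4, 'F': 1}
7!/(2!×4!×1!) = 5040/48 = 105

105


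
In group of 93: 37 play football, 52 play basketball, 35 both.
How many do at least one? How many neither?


|A∪B| = 37+52-35 = 54
Neither = 93-54 = 39

At least one: 54; Neither: 39


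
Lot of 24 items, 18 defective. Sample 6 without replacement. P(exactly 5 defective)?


Hypergeometric: C(18,5)×C(6,1)/C(24,6)
= 8568×6/134596 = 1836/4807

P(X=5) = 1836/4807 ≈ 38.19%


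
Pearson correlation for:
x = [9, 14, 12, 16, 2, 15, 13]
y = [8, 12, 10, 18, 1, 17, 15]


n=7, Σx=81, Σy=81, Σxy=1100, Σx²=1075, Σy²=1147
r = (7×1100 - 81×81)/√((7×1075 - 81²)(7×1147 - 81²))
= 1139/√(964×1468) = 1139/√1415152 ≈ 1139/1189.6016 ≈ 0.9575

r ≈ 0.9575


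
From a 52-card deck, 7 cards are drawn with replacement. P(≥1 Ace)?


P(not a Ace) = 48/52 = 12/13
P(none in 7 draws) = (12/13)^7 = 35831808/62748517
P(≥1 Ace) = 1 - 35831808/62748517 = 26916709/62748517

P = 26916709/62748517 ≈ 42.90%


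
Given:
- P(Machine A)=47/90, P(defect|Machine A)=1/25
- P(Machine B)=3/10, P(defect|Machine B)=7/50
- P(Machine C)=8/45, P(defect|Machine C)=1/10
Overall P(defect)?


P(B) = Σ P(B|Aᵢ)×P(Aᵢ)
  1/25×47/90 = 47/2250
  7/50×3/10 = 21/500
  1/10×8/45 = 4/225
Sum = 121/1500

P(defect) = 121/1500 ≈ 8.07%


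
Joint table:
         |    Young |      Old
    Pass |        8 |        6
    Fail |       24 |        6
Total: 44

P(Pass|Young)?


P(Pass|Young) = 8/(8+24) = 8/32 = 1/4

P = 1/4 ≈ 25.00%


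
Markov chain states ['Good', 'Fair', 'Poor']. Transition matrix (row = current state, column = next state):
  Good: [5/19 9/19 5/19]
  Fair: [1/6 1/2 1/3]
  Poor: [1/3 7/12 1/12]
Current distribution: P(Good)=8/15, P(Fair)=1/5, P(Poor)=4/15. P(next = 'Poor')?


P(next=Poor) = Σᵢ P(now=i)×P(i→Poor)
= 8/15×5/19 + 1/5×1/3 + 4/15×1/12
= 8/57 + 1/15 + 1/45 = 196/855

P = 196/855 ≈ 0.2292


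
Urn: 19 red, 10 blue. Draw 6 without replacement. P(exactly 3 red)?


Hypergeometric: C(19,3)×C(10,3)/C(29,6)
= 969×120/475020 = 646/2639

P(X=3) = 646/2639 ≈ 24.48%


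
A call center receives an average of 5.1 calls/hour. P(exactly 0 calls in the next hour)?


Poisson(λ=5.1): P(X=0) = e^(-λ)×λ^k/k!
= e^(-5.1) × 5.1^0 / 0!
≈ 0.006096746566 × 1 / 1 ≈ 0.006097

P(X=0) ≈ 0.006097 ≈ 0.61%


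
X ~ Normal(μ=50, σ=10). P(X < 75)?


z = (75-50)/10 = 2.5
P(Z < 2.5) = 0.9938

P(X < 75) ≈ 0.9938


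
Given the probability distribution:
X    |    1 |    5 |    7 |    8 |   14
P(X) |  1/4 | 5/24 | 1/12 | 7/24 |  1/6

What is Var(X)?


E[X] = 157/24
E[X²] = 487/8
Var(X) = E[X²] - (E[X])² = 487/8 - 24649/576 = 10415/576

Var(X) = 10415/576 ≈ 18.0816


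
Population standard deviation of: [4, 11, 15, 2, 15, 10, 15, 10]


Mean = 82/8 = 41/4
  (4-41/4)²=625/16
  (11-41/4)²=9/16
  (15-41/4)²=361/16
  (2-41/4)²=1089/16
  (15-41/4)²=361/16
  (10-41/4)²=1/16
  (15-41/4)²=361/16
  (10-41/4)²=1/16
Σ(x-μ)² = 351/2
σ² = (351/2)/8 = 351/16

σ = √(351/16) ≈ 4.6837


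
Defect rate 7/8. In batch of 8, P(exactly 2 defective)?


Binomial: P(X=2) = C(8,2)×p^2×(1-p)^6
= 28 × 49/64 × 1/262144 = 343/4194304

P(X=2) = 343/4194304 ≈ 0.01%


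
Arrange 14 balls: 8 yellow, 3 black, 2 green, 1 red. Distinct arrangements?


14!/(8!×3!×2!×1!) = 180180

180180


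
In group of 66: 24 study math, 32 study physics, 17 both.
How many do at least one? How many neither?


|A∪B| = 24+32-17 = 39
Neither = 66-39 = 27

At least one: 39; Neither: 27


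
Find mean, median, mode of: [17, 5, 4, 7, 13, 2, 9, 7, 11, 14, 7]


Sorted: [2, 4, 5, 7, 7, 7, 9, 11, 13, 14, 17]
Mean = 96/11
Median = 7
Freq: {17: 1, 5: 1, 4: 1, 7: 3, 13: 1, 2: 1, 9: 1, 11: 1, 14: 1}
Mode: [7]

Mean=96/11, Median=7, Mode=7


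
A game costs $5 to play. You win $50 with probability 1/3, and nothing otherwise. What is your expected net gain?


E[gain] = (50-5)×1/3 + (-5)×2/3
= 15 - 10/3 = 35/3

Expected net gain = $35/3 ≈ $11.67


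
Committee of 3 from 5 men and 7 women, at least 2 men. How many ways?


Count by #men:
  2M,1W: C(5,2)×C(7,1)=70
  3M,0W: C(5,3)×C(7,0)=10
Total = 80

80


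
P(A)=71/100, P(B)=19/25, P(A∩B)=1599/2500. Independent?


P(A)×P(B) = 1349/2500
P(A∩B) = 1599/2500
Not equal → NOT independent

No, not independent


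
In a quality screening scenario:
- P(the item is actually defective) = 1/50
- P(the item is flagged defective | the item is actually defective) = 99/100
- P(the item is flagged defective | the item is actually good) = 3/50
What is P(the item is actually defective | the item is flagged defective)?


Using Bayes' theorem:
P(A|B) = P(B|A)·P(A) / P(B)

P(the item is flagged defective) = 99/100 × 1/50 + 3/50 × 49/50
= 99/5000 + 147/2500 = 393/5000

P(the item is actually defective|the item is flagged defective) = (99/5000) / (393/5000) = 33/131

P(the item is actually defective|the item is flagged defective) = 33/131 ≈ 25.19%


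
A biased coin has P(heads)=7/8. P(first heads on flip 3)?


Geometric: P(X=3) = (1-p)^(k-1)×p = (1/8)^2×7/8 = 7/512

P(X=3) = 7/512 ≈ 1.37%


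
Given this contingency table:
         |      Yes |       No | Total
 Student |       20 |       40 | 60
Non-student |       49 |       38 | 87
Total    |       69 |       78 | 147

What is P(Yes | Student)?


P(Yes | Student) = 20/(20+40) = 20/60 = 1/3

P(Yes|Student) = 1/3 ≈ 33.33%


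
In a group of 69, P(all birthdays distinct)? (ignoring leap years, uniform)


P(all different) = Π(365-i)/365 for i=0..68
= (365/365)×(364/365)×...×(297/365)
= 0.001036

P ≈ 0.0010 ≈ 0.10%


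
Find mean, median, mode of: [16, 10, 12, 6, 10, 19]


Sorted: [6, 10, 10, 12, 16, 19]
Mean = 73/6
Median = 11
Freq: {16: 1, 10: 2, 12: 1, 6: 1, 19: 1}
Mode: [10]

Mean=73/6, Median=11, Mode=10


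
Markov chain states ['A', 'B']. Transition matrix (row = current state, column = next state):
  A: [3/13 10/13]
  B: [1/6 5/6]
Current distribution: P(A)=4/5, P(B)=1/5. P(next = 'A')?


P(next=A) = Σᵢ P(now=i)×P(i→A)
= 4/5×3/13 + 1/5×1/6
= 12/65 + 1/30 = 17/78

P = 17/78 ≈ 0.2179


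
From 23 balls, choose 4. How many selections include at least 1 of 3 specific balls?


Complement: C(23,4) - C(20,4) = 8855 - 4845 = 4010

4010


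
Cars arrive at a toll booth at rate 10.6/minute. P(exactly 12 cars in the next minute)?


Poisson(λ=10.6): P(X=12) = e^(-λ)×λ^k/k!
= e^(-10.6) × 10.6^12 / 12!
≈ 2.491600973e-05 × 2.01219647184e+12 / 479001600 ≈ 0.104668

P(X=12) ≈ 0.104668 ≈ 10.47%


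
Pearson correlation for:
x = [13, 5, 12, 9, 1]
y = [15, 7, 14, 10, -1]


n=5, Σx=40, Σy=45, Σxy=487, Σx²=420, Σy²=571
r = (5×487 - 40×45)/√((5×420 - 40²)(5×571 - 45²))
= 635/√(500×830) = 635/√415000 ≈ 635/644.2049 ≈ 0.9857

r ≈ 0.9857


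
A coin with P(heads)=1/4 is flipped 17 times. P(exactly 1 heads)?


Binomial: P(X=1) = C(17,1)×p^1×(1-p)^16
= 17 × 1/4 × 43046721/4294967296 = 731794257/17179869184

P(X=1) = 731794257/17179869184 ≈ 4.26%


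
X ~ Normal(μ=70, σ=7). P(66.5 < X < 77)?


z₁=(66.5-70)/7=-0.5, z₂=(77-70)/7=1.0
P = Φ(1.0) - Φ(-0.5) = 0.841345 - 0.308538 = 0.532807 ≈ 0.5328

P(66.5 < X < 77) ≈ 0.5328


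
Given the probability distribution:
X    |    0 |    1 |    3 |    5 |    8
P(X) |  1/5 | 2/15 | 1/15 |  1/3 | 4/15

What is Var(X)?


E[X] = 62/15
E[X²] = 392/15
Var(X) = E[X²] - (E[X])² = 392/15 - 3844/225 = 2036/225

Var(X) = 2036/225 ≈ 9.0489


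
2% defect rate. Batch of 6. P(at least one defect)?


P(all good) = (49/50)^6 = 13841287201/15625000000
P(≥1 defect) = 1783712799/15625000000

P = 1783712799/15625000000 ≈ 11.42%


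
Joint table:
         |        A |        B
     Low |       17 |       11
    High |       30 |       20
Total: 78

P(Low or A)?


P(Low∨A) = P(Low) + P(A) - P(Low∧A)
= (28 + 47 - 17)/78 = 58/78 = 29/39

P = 29/39 ≈ 74.36%


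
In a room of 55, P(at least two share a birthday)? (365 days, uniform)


P(all different) = Π(365-i)/365 for i=0..54
= 0.013738
P(match) = 1 - 0.013738 = 0.986262

P ≈ 0.9863 ≈ 98.63%


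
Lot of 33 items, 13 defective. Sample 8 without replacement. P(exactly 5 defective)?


Hypergeometric: C(13,5)×C(20,3)/C(33,8)
= 1287×1140/13884156 = 95/899

P(X=5) = 95/899 ≈ 10.57%


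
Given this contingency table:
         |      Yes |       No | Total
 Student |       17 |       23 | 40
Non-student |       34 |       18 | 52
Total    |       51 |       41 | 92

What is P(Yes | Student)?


P(Yes | Student) = 17/(17+23) = 17/40

P(Yes|Student) = 17/40 ≈ 42.50%


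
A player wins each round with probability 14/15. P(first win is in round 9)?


Geometric: P(X=9) = (1-p)^(k-1)×p = (1/15)^8×14/15 = 14/38443359375

P(X=9) = 14/38443359375 ≈ 0.00%


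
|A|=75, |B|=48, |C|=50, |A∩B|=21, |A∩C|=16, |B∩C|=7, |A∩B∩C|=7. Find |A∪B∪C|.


|A∪B∪C| = 75+48+50-21-16-7+7 = 136

|A∪B∪C| = 136


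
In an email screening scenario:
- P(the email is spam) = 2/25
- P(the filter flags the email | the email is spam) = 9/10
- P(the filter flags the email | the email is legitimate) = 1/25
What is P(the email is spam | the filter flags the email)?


Using Bayes' theorem:
P(A|B) = P(B|A)·P(A) / P(B)

P(the filter flags the email) = 9/10 × 2/25 + 1/25 × 23/25
= 9/125 + 23/625 = 68/625

P(the email is spam|the filter flags the email) = (9/125) / (68/625) = 45/68

P(the email is spam|the filter flags the email) = 45/68 ≈ 66.18%


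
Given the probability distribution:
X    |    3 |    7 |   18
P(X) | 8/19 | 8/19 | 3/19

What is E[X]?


E[X] = Σ x·P(X=x)
= (3)×(8/19) + (7)×(8/19) + (18)×(3/19)
= 134/19

E[X] = 134/19


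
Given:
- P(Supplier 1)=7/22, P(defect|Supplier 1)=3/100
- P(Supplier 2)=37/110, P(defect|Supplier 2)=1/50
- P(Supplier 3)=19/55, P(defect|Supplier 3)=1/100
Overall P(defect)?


P(B) = Σ P(B|Aᵢ)×P(Aᵢ)
  3/100×7/22 = 21/2200
  1/50×37/110 = 37/5500
  1/100×19/55 = 19/5500
Sum = 217/11000

P(defect) = 217/11000 ≈ 1.97%


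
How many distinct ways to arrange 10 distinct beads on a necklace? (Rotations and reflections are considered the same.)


Free circular arrangements: rotations and reflections both identified.
(n-1)!/2 = 9!/2 = 362880/2 = 181440

181440


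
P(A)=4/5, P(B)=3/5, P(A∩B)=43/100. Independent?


P(A)×P(B) = 12/25
P(A∩B) = 43/100
Not equal → NOT independent

No, not independent


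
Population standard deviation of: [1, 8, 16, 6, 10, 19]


Mean = 60/6 = 10
  (1-10)²=81
  (8-10)²=4
  (16-10)²=36
  (6-10)²=16
  (10-10)²=0
  (19-10)²=81
Σ(x-μ)² = 218
σ² = 218/6 = 109/3

σ = √(109/3) ≈ 6.0277


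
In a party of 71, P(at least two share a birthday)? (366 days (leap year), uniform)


P(all different) = Π(366-i)/366 for i=0..70
= 0.000694
P(match) = 1 - 0.000694 = 0.999306

P ≈ 0.9993 ≈ 99.93%


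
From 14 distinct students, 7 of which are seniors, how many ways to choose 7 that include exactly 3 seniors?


Choose 3 of the 7 seniors and 4 of the other 7 students:
C(7,3)×C(7,4) = 35×35 = 1225

1225


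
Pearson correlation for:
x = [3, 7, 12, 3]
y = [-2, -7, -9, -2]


n=4, Σx=25, Σy=-20, Σxy=-169, Σx²=211, Σy²=138
r = (4×(-169) - 25×(-20))/√((4×211 - 25²)(4×138 - (-20)²))
= -176/√(219×152) = -176/√33288 ≈ -176/182.4500 ≈ -0.9646

r ≈ -0.9646


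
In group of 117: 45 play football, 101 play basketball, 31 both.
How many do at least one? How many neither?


|A∪B| = 45+101-31 = 115
Neither = 117-115 = 2

At least one: 115; Neither: 2


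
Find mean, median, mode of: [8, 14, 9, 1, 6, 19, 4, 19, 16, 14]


Sorted: [1, 4, 6, 8, 9, 14, 14, 16, 19, 19]
Mean = 110/10 = 11
Median = 23/2
Freq: {8: 1, 14: 2, 9: 1, 1: 1, 6: 1, 19: 2, 4: 1, 16: 1}
Mode: [14, 19]

Mean=11, Median=23/2, Mode=[14, 19]


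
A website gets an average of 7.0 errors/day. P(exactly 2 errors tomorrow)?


Poisson(λ=7.0): P(X=2) = e^(-λ)×λ^k/k!
= e^(-7.0) × 7.0^2 / 2!
≈ 0.0009118819656 × 49 / 2 ≈ 0.022341

P(X=2) ≈ 0.022341 ≈ 2.23%


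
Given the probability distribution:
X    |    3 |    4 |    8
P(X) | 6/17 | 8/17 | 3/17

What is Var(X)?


E[X] = 74/17
E[X²] = 22
Var(X) = E[X²] - (E[X])² = 22 - 5476/289 = 882/289

Var(X) = 882/289 ≈ 3.0519


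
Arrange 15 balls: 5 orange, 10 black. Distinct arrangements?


15!/(5!×10!) = 3003

3003


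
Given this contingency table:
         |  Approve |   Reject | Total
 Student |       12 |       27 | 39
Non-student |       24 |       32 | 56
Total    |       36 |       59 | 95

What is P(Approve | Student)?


P(Approve | Student) = 12/(12+27) = 12/39 = 4/13

P(Approve|Student) = 4/13 ≈ 30.77%


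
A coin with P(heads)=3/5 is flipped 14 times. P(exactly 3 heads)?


Binomial: P(X=3) = C(14,3)×p^3×(1-p)^11
= 364 × 27/125 × 2048/48828125 = 20127744/6103515625

P(X=3) = 20127744/6103515625 ≈ 0.33%


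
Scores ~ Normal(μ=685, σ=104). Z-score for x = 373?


z = (x - μ)/σ = (373 - 685)/104 = -3.0

z = -3.0


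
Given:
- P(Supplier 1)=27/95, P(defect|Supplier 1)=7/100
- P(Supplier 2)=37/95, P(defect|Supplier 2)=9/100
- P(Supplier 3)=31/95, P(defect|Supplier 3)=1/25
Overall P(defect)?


P(B) = Σ P(B|Aᵢ)×P(Aᵢ)
  7/100×27/95 = 189/9500
  9/100×37/95 = 333/9500
  1/25×31/95 = 31/2375
Sum = 17/250

P(defect) = 17/250 ≈ 6.80%


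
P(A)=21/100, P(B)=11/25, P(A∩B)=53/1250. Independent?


P(A)×P(B) = 231/2500
P(A∩B) = 53/1250
Not equal → NOT independent

No, not independent


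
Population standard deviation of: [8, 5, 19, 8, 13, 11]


Mean = 64/6 = 32/3
  (8-32/3)²=64/9
  (5-32/3)²=289/9
  (19-32/3)²=625/9
  (8-32/3)²=64/9
  (13-32/3)²=49/9
  (11-32/3)²=1/9
Σ(x-μ)² = 364/3
σ² = (364/3)/6 = 182/9

σ = √(182/9) ≈ 4.4969


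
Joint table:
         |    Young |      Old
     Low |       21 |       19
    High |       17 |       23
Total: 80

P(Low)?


P(Low) = (21+19)/80 = 40/80 = 1/2

P(Low) = 1/2 ≈ 50.00%


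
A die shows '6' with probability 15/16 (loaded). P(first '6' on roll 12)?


Geometric: P(X=12) = (1-p)^(k-1)×p = (1/16)^11×15/16 = 15/281474976710656

P(X=12) = 15/281474976710656 ≈ 0.00%


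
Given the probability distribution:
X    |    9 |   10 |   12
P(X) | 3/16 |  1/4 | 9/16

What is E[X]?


E[X] = Σ x·P(X=x)
= (9)×(3/16) + (10)×(1/4) + (12)×(9/16)
= 175/16

E[X] = 175/16


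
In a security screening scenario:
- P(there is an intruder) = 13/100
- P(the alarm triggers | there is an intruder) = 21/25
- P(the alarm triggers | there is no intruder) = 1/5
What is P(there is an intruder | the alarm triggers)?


Using Bayes' theorem:
P(A|B) = P(B|A)·P(A) / P(B)

P(the alarm triggers) = 21/25 × 13/100 + 1/5 × 87/100
= 273/2500 + 87/500 = 177/625

P(there is an intruder|the alarm triggers) = (273/2500) / (177/625) = 91/236

P(there is an intruder|the alarm triggers) = 91/236 ≈ 38.56%


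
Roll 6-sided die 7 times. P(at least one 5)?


P(no 5)^7 = (5/6)^7 = 78125/279936
P(≥1) = 1 - 78125/279936 = 201811/279936

P = 201811/279936 ≈ 72.09%


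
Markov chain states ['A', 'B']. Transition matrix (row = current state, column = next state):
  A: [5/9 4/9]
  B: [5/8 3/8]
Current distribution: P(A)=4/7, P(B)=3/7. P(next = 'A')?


P(next=A) = Σᵢ P(now=i)×P(i→A)
= 4/7×5/9 + 3/7×5/8
= 20/63 + 15/56 = 295/504

P = 295/504 ≈ 0.5853


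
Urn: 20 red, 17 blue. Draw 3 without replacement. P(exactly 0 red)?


Hypergeometric: C(20,0)×C(17,3)/C(37,3)
= 1×680/7770 = 68/777

P(X=0) = 68/777 ≈ 8.75%


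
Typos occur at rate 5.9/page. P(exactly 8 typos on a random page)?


Poisson(λ=5.9): P(X=8) = e^(-λ)×λ^k/k!
= e^(-5.9) × 5.9^8 / 8!
≈ 0.002739444819 × 1468304.37604 / 40320 ≈ 0.099760

P(X=8) ≈ 0.099760 ≈ 9.98%


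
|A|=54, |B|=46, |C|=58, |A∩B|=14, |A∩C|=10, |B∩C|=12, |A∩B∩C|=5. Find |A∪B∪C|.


|A∪B∪C| = 54+46+58-14-10-12+5 = 127

|A∪B∪C| = 127


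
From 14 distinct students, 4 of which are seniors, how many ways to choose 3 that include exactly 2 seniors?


Choose 2 of the 4 seniors and 1 of the other 10 students:
C(4,2)×C(10,1) = 6×10 = 60

60


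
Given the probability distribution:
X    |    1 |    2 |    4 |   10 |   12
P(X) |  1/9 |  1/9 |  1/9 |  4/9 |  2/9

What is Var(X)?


E[X] = 71/9
E[X²] = 709/9
Var(X) = E[X²] - (E[X])² = 709/9 - 5041/81 = 1340/81

Var(X) = 1340/81 ≈ 16.5432


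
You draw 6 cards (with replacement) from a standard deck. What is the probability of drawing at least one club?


P(not a club) = 39/52 = 3/4
P(none in 6 draws) = (3/4)^6 = 729/4096
P(≥1 club) = 1 - 729/4096 = 3367/4096

P = 3367/4096 ≈ 82.20%


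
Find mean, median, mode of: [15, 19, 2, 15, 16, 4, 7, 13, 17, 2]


Sorted: [2, 2, 4, 7, 13, 15, 15, 16, 17, 19]
Mean = 110/10 = 11
Median = 14
Freq: {15: 2, 19: 1, 2: 2, 16: 1, 4: 1, 7: 1, 13: 1, 17: 1}
Mode: [2, 15]

Mean=11, Median=14, Mode=[2, 15]


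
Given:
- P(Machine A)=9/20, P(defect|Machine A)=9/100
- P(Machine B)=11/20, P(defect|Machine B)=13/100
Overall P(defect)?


P(B) = Σ P(B|Aᵢ)×P(Aᵢ)
  9/100×9/20 = 81/2000
  13/100×11/20 = 143/2000
Sum = 14/125

P(defect) = 14/125 ≈ 11.20%


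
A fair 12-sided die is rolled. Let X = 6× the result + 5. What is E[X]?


E[die] = (1+12)/2 = 13/2
E[X] = 6×13/2 + 5 = 44

E[X] = 44


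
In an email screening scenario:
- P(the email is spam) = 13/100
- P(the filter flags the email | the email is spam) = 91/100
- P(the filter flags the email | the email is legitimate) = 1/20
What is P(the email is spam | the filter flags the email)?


Using Bayes' theorem:
P(A|B) = P(B|A)·P(A) / P(B)

P(the filter flags the email) = 91/100 × 13/100 + 1/20 × 87/100
= 1183/10000 + 87/2000 = 809/5000

P(the email is spam|the filter flags the email) = (1183/10000) / (809/5000) = 1183/1618

P(the email is spam|the filter flags the email) = 1183/1618 ≈ 73.11%


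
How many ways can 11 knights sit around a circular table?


Circular arrangements of 11 distinct objects: fix one position to break rotational symmetry.
(n-1)! = 10! = 3628800

3628800


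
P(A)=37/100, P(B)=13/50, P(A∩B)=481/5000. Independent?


P(A)×P(B) = 481/5000
P(A∩B) = 481/5000
Equal ✓ → Independent

Yes, independent


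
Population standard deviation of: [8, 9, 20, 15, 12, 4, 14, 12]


Mean = 94/8 = 47/4
  (8-47/4)²=225/16
  (9-47/4)²=121/16
  (20-47/4)²=1089/16
  (15-47/4)²=169/16
  (12-47/4)²=1/16
  (4-47/4)²=961/16
  (14-47/4)²=81/16
  (12-47/4)²=1/16
Σ(x-μ)² = 331/2
σ² = (331/2)/8 = 331/16

σ = √(331/16) ≈ 4.5484


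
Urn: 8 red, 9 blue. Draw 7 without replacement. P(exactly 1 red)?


Hypergeometric: C(8,1)×C(9,6)/C(17,7)
= 8×84/19448 = 84/2431

P(X=1) = 84/2431 ≈ 3.46%


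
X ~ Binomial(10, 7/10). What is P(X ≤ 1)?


P(X ≤ 1) = Σ P(X=i) for i=0..1
P(X=0) = 59049/10000000000
P(X=1) = 137781/1000000000
Sum = 1436859/10000000000

P(X ≤ 1) = 1436859/10000000000 ≈ 0.01%


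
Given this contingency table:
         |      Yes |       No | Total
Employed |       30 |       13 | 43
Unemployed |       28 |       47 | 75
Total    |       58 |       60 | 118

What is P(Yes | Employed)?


P(Yes | Employed) = 30/(30+13) = 30/43

P(Yes|Employed) = 30/43 ≈ 69.77%


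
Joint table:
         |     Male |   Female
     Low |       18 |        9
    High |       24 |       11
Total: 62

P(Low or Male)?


P(Low∨Male) = P(Low) + P(Male) - P(Low∧Male)
= (27 + 42 - 18)/62 = 51/62

P = 51/62 ≈ 82.26%


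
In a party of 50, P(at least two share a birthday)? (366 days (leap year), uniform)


P(all different) = Π(366-i)/366 for i=0..49
= 0.029927
P(match) = 1 - 0.029927 = 0.970073

P ≈ 0.9701 ≈ 97.01%


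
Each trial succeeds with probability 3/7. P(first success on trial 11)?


Geometric: P(X=11) = (1-p)^(k-1)×p = (4/7)^10×3/7 = 3145728/1977326743

P(X=11) = 3145728/1977326743 ≈ 0.16%


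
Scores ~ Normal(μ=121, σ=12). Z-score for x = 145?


z = (x - μ)/σ = (145 - 121)/12 = 2.0

z = 2.0


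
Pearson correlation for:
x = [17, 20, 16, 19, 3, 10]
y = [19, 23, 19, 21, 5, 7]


n=6, Σx=85, Σy=94, Σxy=1571, Σx²=1415, Σy²=1766
r = (6×1571 - 85×94)/√((6×1415 - 85²)(6×1766 - 94²))
= 1436/√(1265×1760) = 1436/√2226400 ≈ 1436/1492.1126 ≈ 0.9624

r ≈ 0.9624


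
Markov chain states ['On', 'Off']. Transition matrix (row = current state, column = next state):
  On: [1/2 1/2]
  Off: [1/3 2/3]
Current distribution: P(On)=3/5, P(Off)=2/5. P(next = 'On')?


P(next=On) = Σᵢ P(now=i)×P(i→On)
= 3/5×1/2 + 2/5×1/3
= 3/10 + 2/15 = 13/30

P = 13/30 ≈ 0.4333


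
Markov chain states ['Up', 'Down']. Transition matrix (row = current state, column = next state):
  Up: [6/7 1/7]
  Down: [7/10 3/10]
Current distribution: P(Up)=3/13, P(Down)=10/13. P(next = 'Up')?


P(next=Up) = Σᵢ P(now=i)×P(i→Up)
= 3/13×6/7 + 10/13×7/10
= 18/91 + 7/13 = 67/91

P = 67/91 ≈ 0.7363
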